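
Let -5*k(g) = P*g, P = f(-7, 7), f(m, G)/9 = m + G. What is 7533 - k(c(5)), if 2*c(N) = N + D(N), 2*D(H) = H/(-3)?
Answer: 7533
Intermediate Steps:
D(H) = -H/6 (D(H) = (H/(-3))/2 = (H*(-⅓))/2 = (-H/3)/2 = -H/6)
f(m, G) = 9*G + 9*m (f(m, G) = 9*(m + G) = 9*(G + m) = 9*G + 9*m)
P = 0 (P = 9*7 + 9*(-7) = 63 - 63 = 0)
c(N) = 5*N/12 (c(N) = (N - N/6)/2 = (5*N/6)/2 = 5*N/12)
k(g) = 0 (k(g) = -0*g = -⅕*0 = 0)
7533 - k(c(5)) = 7533 - 1*0 = 7533 + 0 = 7533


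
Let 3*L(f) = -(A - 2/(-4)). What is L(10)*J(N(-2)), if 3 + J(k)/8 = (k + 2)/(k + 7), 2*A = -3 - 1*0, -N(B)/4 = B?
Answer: -56/9 ≈ -6.2222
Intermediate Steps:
N(B) = -4*B
A = -3/2 (A = (-3 - 1*0)/2 = (-3 + 0)/2 = (½)*(-3) = -3/2 ≈ -1.5000)
L(f) = ⅓ (L(f) = (-(-3/2 - 2/(-4)))/3 = (-(-3/2 - 2*(-1)/4))/3 = (-(-3/2 - 1*(-½)))/3 = (-(-3/2 + ½))/3 = (-1*(-1))/3 = (⅓)*1 = ⅓)
J(k) = -24 + 8*(2 + k)/(7 + k) (J(k) = -24 + 8*((k + 2)/(k + 7)) = -24 + 8*((2 + k)/(7 + k)) = -24 + 8*(2 + k)/(7 + k))
L(10)*J(N(-2)) = (8*(-19 - (-8)*(-2))/(7 - 4*(-2)))/3 = (8*(-19 - 2*8)/(7 + 8))/3 = (8*(-19 - 16)/15)/3 = (8*(1/15)*(-35))/3 = (⅓)*(-56/3) = -56/9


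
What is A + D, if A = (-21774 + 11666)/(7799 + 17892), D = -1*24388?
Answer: -626562216/25691 ≈ -24388.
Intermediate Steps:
D = -24388
A = -10108/25691 ≈ -0.39345
A + D = -10108/25691 - 24388 = -626562216/25691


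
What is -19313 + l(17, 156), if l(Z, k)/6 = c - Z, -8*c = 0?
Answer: -19415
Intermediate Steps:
c = 0 (c = -1/8*0 = 0)
l(Z, k) = -6*Z (l(Z, k) = 6*(0 - Z) = 6*(-Z) = -6*Z)
-19313 + l(17, 156) = -19313 - 6*17 = -19313 - 102 = -19415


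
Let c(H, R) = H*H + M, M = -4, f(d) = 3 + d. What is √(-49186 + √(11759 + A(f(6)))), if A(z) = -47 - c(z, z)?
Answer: √(-49186 + √11635) ≈ 221.54*I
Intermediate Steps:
c(H, R) = -4 + H² (c(H, R) = H*H - 4 = H² - 4 = -4 + H²)
A(z) = -43 - z² (A(z) = -47 - (-4 + z²) = -47 + (4 - z²) = -43 - z²)
√(-49186 + √(11759 + A(f(6)))) = √(-49186 + √(11759 + (-43 - (3 + 6)²))) = √(-49186 + √(11759 + (-43 - 1*9²))) = √(-49186 + √(11759 + (-43 - 1*81))) = √(-49186 + √(11759 + (-43 - 81))) = √(-49186 + √(11759 - 124)) = √(-49186 + √11635)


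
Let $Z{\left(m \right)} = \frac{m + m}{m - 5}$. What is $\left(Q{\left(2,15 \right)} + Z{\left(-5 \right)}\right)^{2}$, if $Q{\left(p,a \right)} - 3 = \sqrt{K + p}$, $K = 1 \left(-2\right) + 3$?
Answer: $\left(4 + \sqrt{3}\right)^{2} \approx 32.856$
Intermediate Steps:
$K = 1$ ($K = -2 + 3 = 1$)
$Q{\left(p,a \right)} = 3 + \sqrt{1 + p}$
$Z{\left(m \right)} = \frac{2 m}{-5 + m}$
$\left(Q{\left(2,15 \right)} + Z{\left(-5 \right)}\right)^{2} = \left(\left(3 + \sqrt{1 + 2}\right) + 2 \left(-5\right) \frac{1}{-5 - 5}\right)^{2} = \left(\left(3 + \sqrt{3}\right) + 2 \left(-5\right) \frac{1}{-10}\right)^{2} = \left(\left(3 + \sqrt{3}\right) + 2 \left(-5\right) \left(- \frac{1}{10}\right)\right)^{2} = \left(\left(3 + \sqrt{3}\right) + 1\right)^{2} = \left(4 + \sqrt{3}\right)^{2}$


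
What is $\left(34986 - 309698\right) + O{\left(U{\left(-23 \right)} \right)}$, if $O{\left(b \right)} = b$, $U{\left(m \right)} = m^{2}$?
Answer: $-274183$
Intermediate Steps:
$\left(34986 - 309698\right) + O{\left(U{\left(-23 \right)} \right)} = \left(34986 - 309698\right) + \left(-23\right)^{2} = -274712 + 529 = -274183$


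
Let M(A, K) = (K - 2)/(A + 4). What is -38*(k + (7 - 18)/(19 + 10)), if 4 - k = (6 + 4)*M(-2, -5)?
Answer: -42560/29 ≈ -1467.6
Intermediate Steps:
M(A, K) = (-2 + K)/(4 + A)
k = 39 (k = 4 - (6 + 4)*(-2 - 5)/(4 - 2) = 4 - 10*-7/2 = 4 - 10*(½)*(-7) = 4 - 10*(-7)/2 = 4 - 1*(-35) = 4 + 35 = 39)
-38*(k + (7 - 18)/(19 + 10)) = -38*(39 + (7 - 18)/(19 + 10)) = -38*(39 - 11/29) = -38*1120/29 = -42560/29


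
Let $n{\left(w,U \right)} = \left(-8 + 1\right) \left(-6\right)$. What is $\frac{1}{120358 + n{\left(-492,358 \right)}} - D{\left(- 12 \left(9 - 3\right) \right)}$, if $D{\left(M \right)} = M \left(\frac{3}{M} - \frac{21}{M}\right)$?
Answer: $\frac{2167201}{120400} \approx 18.0$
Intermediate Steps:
$n{\left(w,U \right)} = 42$ ($n{\left(w,U \right)} = \left(-7\right) \left(-6\right) = 42$)
$D{\left(M \right)} = -18$ ($D{\left(M \right)} = M \left(- \frac{18}{M}\right) = -18$)
$\frac{1}{120358 + n{\left(-492,358 \right)}} - D{\left(- 12 \left(9 - 3\right) \right)} = \frac{1}{120358 + 42} - -18 = \frac{1}{120400} + 18 = \frac{2167201}{120400}$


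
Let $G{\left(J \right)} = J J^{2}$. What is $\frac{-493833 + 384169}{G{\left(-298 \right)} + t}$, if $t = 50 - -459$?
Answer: $\frac{109664}{26463083} \approx 0.004144$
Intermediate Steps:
$G{\left(J \right)} = J^{3}$
$t = 509$ ($t = 50 + 459 = 509$)
$\frac{-493833 + 384169}{G{\left(-298 \right)} + t} = \frac{-493833 + 384169}{\left(-298\right)^{3} + 509} = - \frac{109664}{-26463592 + 509} = - \frac{109664}{-26463083} = \left(-109664\right) \left(- \frac{1}{26463083}\right) = \frac{109664}{26463083}$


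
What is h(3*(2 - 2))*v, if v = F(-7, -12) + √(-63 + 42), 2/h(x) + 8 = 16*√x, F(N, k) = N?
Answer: 7/4 - I*√21/4 ≈ 1.75 - 1.1456*I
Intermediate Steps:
h(x) = 2/(-8 + 16*√x)
v = -7 + I*√21 (v = -7 + √(-63 + 42) = -7 + √(-21) = -7 + I*√21 ≈ -7.0 + 4.5826*I)
h(3*(2 - 2))*v = (1/(4*(-1 + 2*√(3*(2 - 2)))))*(-7 + I*√21) = (1/(4*(-1 + 2*√(3*0))))*(-7 + I*√21) = (1/(4*(-1 + 2*√0)))*(-7 + I*√21) = (1/(4*(-1 + 2*0)))*(-7 + I*√21) = (1/(4*(-1 + 0)))*(-7 + I*√21) = ((¼)/(-1))*(-7 + I*√21) = ((¼)*(-1))*(-7 + I*√21) = -(-7 + I*√21)/4 = 7/4 - I*√21/4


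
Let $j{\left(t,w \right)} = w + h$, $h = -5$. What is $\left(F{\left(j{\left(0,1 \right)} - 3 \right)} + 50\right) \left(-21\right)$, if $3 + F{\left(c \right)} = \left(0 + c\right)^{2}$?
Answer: $-2016$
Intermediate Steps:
$j{\left(t,w \right)} = -5 + w$ ($j{\left(t,w \right)} = w - 5 = -5 + w$)
$F{\left(c \right)} = -3 + c^{2}$ ($F{\left(c \right)} = -3 + \left(0 + c\right)^{2} = -3 + c^{2}$)
$\left(F{\left(j{\left(0,1 \right)} - 3 \right)} + 50\right) \left(-21\right) = \left(\left(-3 + \left(\left(-5 + 1\right) - 3\right)^{2}\right) + 50\right) \left(-21\right) = \left(\left(-3 + \left(-4 - 3\right)^{2}\right) + 50\right) \left(-21\right) = \left(\left(-3 + \left(-7\right)^{2}\right) + 50\right) \left(-21\right) = \left(\left(-3 + 49\right) + 50\right) \left(-21\right) = \left(46 + 50\right) \left(-21\right) = 96 \left(-21\right) = -2016$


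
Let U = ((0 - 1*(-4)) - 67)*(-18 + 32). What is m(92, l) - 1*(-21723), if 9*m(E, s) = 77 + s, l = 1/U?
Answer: 172505087/7938 ≈ 21732.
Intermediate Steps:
U = -882 (U = ((0 + 4) - 67)*14 = (4 - 67)*14 = -63*14 = -882)
l = -1/882 (l = 1/(-882) = -1/882 ≈ -0.0011338)
m(E, s) = 77/9 + s/9 (m(E, s) = (77 + s)/9 = 77/9 + s/9)
m(92, l) - 1*(-21723) = (77/9 + (⅑)*(-1/882)) - 1*(-21723) = (77/9 - 1/7938) + 21723 = 67913/7938 + 21723 = 172505087/7938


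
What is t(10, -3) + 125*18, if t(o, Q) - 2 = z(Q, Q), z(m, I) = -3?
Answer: 2249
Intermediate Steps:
t(o, Q) = -1 (t(o, Q) = 2 - 3 = -1)
t(10, -3) + 125*18 = -1 + 125*18 = -1 + 2250 = 2249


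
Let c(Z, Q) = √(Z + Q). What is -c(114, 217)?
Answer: -√331 ≈ -18.193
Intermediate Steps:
c(Z, Q) = √(Q + Z)
-c(114, 217) = -√(217 + 114) = -√331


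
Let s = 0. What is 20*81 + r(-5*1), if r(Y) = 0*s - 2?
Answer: 1618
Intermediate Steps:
r(Y) = -2 (r(Y) = 0*0 - 2 = 0 - 2 = -2)
20*81 + r(-5*1) = 20*81 - 2 = 1620 - 2 = 1618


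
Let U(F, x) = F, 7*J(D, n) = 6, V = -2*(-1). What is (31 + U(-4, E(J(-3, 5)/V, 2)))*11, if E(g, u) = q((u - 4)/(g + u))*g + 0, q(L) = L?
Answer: 297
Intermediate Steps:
V = 2
J(D, n) = 6/7 (J(D, n) = (⅐)*6 = 6/7)
E(g, u) = g*(-4 + u)/(g + u) (E(g, u) = ((u - 4)/(g + u))*g + 0 = ((-4 + u)/(g + u))*g + 0 = g*(-4 + u)/(g + u) + 0 = g*(-4 + u)/(g + u))
(31 + U(-4, E(J(-3, 5)/V, 2)))*11 = (31 - 4)*11 = 27*11 = 297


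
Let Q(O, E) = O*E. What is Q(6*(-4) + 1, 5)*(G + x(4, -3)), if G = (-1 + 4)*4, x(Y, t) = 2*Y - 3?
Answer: -1955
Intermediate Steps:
x(Y, t) = -3 + 2*Y
G = 12 (G = 3*4 = 12)
Q(O, E) = E*O
Q(6*(-4) + 1, 5)*(G + x(4, -3)) = (5*(6*(-4) + 1))*(12 + (-3 + 2*4)) = (5*(-24 + 1))*(12 + (-3 + 8)) = (5*(-23))*(12 + 5) = -115*17 = -1955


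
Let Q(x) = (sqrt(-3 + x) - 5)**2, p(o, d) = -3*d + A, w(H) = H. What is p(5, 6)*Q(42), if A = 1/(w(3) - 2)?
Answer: -1088 + 170*sqrt(39) ≈ -26.350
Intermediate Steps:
A = 1 (A = 1/(3 - 2) = 1/1 = 1)
p(o, d) = 1 - 3*d (p(o, d) = -3*d + 1 = 1 - 3*d)
Q(x) = (-5 + sqrt(-3 + x))**2
p(5, 6)*Q(42) = (1 - 3*6)*(-5 + sqrt(-3 + 42))**2 = (1 - 18)*(-5 + sqrt(39))**2 = -17*(-5 + sqrt(39))**2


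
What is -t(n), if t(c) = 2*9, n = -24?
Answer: -18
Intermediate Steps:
t(c) = 18
-t(n) = -1*18 = -18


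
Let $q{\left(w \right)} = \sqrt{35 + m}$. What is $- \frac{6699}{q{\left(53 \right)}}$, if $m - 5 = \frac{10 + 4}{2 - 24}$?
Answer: $- \frac{6699 \sqrt{4763}}{433} \approx -1067.7$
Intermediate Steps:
$m = \frac{48}{11}$ ($m = 5 + \frac{10 + 4}{2 - 24} = 5 + \frac{14}{-22} = 5 + 14 \left(- \frac{1}{22}\right) = 5 - \frac{7}{11} = \frac{48}{11} \approx 4.3636$)
$q{\left(w \right)} = \frac{\sqrt{4763}}{11}$ ($q{\left(w \right)} = \sqrt{35 + \frac{48}{11}} = \sqrt{\frac{433}{11}} = \frac{\sqrt{4763}}{11}$)
$- \frac{6699}{q{\left(53 \right)}} = - \frac{6699}{\frac{1}{11} \sqrt{4763}} = - 6699 \frac{\sqrt{4763}}{433} = - \frac{6699 \sqrt{4763}}{433}$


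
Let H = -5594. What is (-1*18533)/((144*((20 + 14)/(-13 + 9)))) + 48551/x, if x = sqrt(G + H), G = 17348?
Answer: 18533/1224 + 48551*sqrt(1306)/3918 ≈ 462.96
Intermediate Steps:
x = 3*sqrt(1306) (x = sqrt(17348 - 5594) = sqrt(11754) = 3*sqrt(1306) ≈ 108.42)
(-1*18533)/((144*((20 + 14)/(-13 + 9)))) + 48551/x = (-1*18533)/((144*((20 + 14)/(-13 + 9)))) + 48551/((3*sqrt(1306))) = -18533/(144*(34/(-4))) + 48551*(sqrt(1306)/3918) = -18533/(144*(34*(-1/4))) + 48551*sqrt(1306)/3918 = -18533/(144*(-17/2)) + 48551*sqrt(1306)/3918 = -18533/(-1224) + 48551*sqrt(1306)/3918 = -18533*(-1/1224) + 48551*sqrt(1306)/3918 = 18533/1224 + 48551*sqrt(1306)/3918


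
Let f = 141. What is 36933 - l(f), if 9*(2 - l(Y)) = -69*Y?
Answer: 35850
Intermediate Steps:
l(Y) = 2 + 23*Y/3 (l(Y) = 2 - (-23)*Y/3 = 2 + 23*Y/3)
36933 - l(f) = 36933 - (2 + (23/3)*141) = 36933 - (2 + 1081) = 36933 - 1*1083 = 36933 - 1083 = 35850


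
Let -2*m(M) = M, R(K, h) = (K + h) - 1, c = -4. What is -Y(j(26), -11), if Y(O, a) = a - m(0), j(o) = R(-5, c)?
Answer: 11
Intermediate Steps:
R(K, h) = -1 + K + h
m(M) = -M/2
j(o) = -10 (j(o) = -1 - 5 - 4 = -10)
Y(O, a) = a (Y(O, a) = a - (-1)*0/2 = a - 1*0 = a + 0 = a)
-Y(j(26), -11) = -1*(-11) = 11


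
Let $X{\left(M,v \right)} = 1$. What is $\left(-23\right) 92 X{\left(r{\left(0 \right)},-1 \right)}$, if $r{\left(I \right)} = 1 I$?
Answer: $-2116$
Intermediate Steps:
$r{\left(I \right)} = I$
$\left(-23\right) 92 X{\left(r{\left(0 \right)},-1 \right)} = \left(-23\right) 92 \cdot 1 = \left(-2116\right) 1 = -2116$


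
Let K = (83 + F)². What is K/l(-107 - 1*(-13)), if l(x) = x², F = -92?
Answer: 81/8836 ≈ 0.0091670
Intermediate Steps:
K = 81 (K = (83 - 92)² = (-9)² = 81)
K/l(-107 - 1*(-13)) = 81/((-107 - 1*(-13))²) = 81/((-107 + 13)²) = 81/((-94)²) = 81/8836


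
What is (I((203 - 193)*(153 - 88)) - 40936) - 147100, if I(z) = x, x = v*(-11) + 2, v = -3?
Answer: -188001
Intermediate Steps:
x = 35 (x = -3*(-11) + 2 = 33 + 2 = 35)
I(z) = 35
(I((203 - 193)*(153 - 88)) - 40936) - 147100 = (35 - 40936) - 147100 = -40901 - 147100 = -188001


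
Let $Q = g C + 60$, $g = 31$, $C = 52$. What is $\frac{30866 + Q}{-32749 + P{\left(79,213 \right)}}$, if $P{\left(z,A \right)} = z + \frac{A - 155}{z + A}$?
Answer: $- \frac{4750548}{4769791} \approx -0.99597$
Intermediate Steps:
$Q = 1672$ ($Q = 31 \cdot 52 + 60 = 1612 + 60 = 1672$)
$P{\left(z,A \right)} = z + \frac{-155 + A}{A + z}$
$\frac{30866 + Q}{-32749 + P{\left(79,213 \right)}} = \frac{30866 + 1672}{-32749 + \frac{-155 + 213 + 79^{2} + 213 \cdot 79}{213 + 79}} = \frac{32538}{-32749 + \frac{-155 + 213 + 6241 + 16827}{292}} = \frac{32538}{-32749 + \frac{1}{292} \cdot 23126} = \frac{32538}{-32749 + \frac{11563}{146}} = \frac{32538}{- \frac{4769791}{146}} = 32538 \left(- \frac{146}{4769791}\right) = - \frac{4750548}{4769791}$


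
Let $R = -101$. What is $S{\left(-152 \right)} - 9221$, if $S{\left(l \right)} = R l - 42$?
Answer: $6089$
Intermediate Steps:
$S{\left(l \right)} = -42 - 101 l$ ($S{\left(l \right)} = - 101 l - 42 = -42 - 101 l$)
$S{\left(-152 \right)} - 9221 = \left(-42 - -15352\right) - 9221 = \left(-42 + 15352\right) - 9221 = 15310 - 9221 = 6089$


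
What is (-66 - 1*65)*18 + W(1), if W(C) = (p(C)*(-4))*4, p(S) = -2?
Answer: -2326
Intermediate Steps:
W(C) = 32 (W(C) = -2*(-4)*4 = 8*4 = 32)
(-66 - 1*65)*18 + W(1) = (-66 - 1*65)*18 + 32 = (-66 - 65)*18 + 32 = -131*18 + 32 = -2358 + 32 = -2326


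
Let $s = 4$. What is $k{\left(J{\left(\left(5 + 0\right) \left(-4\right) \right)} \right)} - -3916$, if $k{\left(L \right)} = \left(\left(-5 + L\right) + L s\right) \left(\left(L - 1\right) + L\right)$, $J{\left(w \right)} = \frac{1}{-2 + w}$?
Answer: $\frac{474526}{121} \approx 3921.7$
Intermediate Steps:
$k{\left(L \right)} = \left(-1 + 2 L\right) \left(-5 + 5 L\right)$ ($k{\left(L \right)} = \left(\left(-5 + L\right) + L 4\right) \left(\left(L - 1\right) + L\right) = \left(\left(-5 + L\right) + 4 L\right) \left(\left(-1 + L\right) + L\right) = \left(-5 + 5 L\right) \left(-1 + 2 L\right) = \left(-1 + 2 L\right) \left(-5 + 5 L\right)$)
$k{\left(J{\left(\left(5 + 0\right) \left(-4\right) \right)} \right)} - -3916 = \left(5 - \frac{15}{-2 + \left(5 + 0\right) \left(-4\right)} + 10 \left(\frac{1}{-2 + \left(5 + 0\right) \left(-4\right)}\right)^{2}\right) - -3916 = \left(5 - \frac{15}{-2 + 5 \left(-4\right)} + 10 \left(\frac{1}{-2 + 5 \left(-4\right)}\right)^{2}\right) + 3916 = \left(5 - \frac{15}{-2 - 20} + 10 \left(\frac{1}{-2 - 20}\right)^{2}\right) + 3916 = \left(5 - \frac{15}{-22} + 10 \left(\frac{1}{-22}\right)^{2}\right) + 3916 = \left(5 - - \frac{15}{22} + 10 \left(- \frac{1}{22}\right)^{2}\right) + 3916 = \left(5 + \frac{15}{22} + 10 \cdot \frac{1}{484}\right) + 3916 = \left(5 + \frac{15}{22} + \frac{5}{242}\right) + 3916 = \frac{690}{121} + 3916 = \frac{474526}{121}$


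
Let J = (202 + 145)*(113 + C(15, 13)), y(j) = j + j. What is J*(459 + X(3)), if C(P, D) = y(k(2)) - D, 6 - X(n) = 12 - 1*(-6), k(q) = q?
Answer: 16131336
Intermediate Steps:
y(j) = 2*j
X(n) = -12 (X(n) = 6 - (12 - 1*(-6)) = 6 - (12 + 6) = 6 - 1*18 = 6 - 18 = -12)
C(P, D) = 4 - D (C(P, D) = 2*2 - D = 4 - D)
J = 36088 (J = (202 + 145)*(113 + (4 - 1*13)) = 347*(113 + (4 - 13)) = 347*(113 - 9) = 347*104 = 36088)
J*(459 + X(3)) = 36088*(459 - 12) = 36088*447 = 16131336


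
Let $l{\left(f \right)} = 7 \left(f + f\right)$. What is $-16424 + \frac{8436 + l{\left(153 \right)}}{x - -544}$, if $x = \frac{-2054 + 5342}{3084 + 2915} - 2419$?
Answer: $- \frac{61582886770}{3748279} \approx -16430.0$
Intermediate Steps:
$l{\left(f \right)} = 14 f$ ($l{\left(f \right)} = 7 \cdot 2 f = 14 f$)
$x = - \frac{14508293}{5999}$ ($x = \frac{3288}{5999} - 2419 = - \frac{14508293}{5999} \approx -2418.5$)
$-16424 + \frac{8436 + l{\left(153 \right)}}{x - -544} = -16424 + \frac{8436 + 14 \cdot 153}{- \frac{14508293}{5999} - -544} = -16424 + \frac{8436 + 2142}{- \frac{14508293}{5999} + 544} = -16424 + \frac{10578}{- \frac{11244837}{5999}} = -16424 + 10578 \left(- \frac{5999}{11244837}\right) = -16424 - \frac{21152474}{3748279} = - \frac{61582886770}{3748279}$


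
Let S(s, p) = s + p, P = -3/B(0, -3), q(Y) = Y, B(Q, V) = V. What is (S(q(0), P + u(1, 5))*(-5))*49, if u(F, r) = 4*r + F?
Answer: -5390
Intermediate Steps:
u(F, r) = F + 4*r
P = 1 (P = -3/(-3) = -3*(-⅓) = 1)
S(s, p) = p + s
(S(q(0), P + u(1, 5))*(-5))*49 = (((1 + (1 + 4*5)) + 0)*(-5))*49 = (((1 + (1 + 20)) + 0)*(-5))*49 = (((1 + 21) + 0)*(-5))*49 = ((22 + 0)*(-5))*49 = (22*(-5))*49 = -110*49 = -5390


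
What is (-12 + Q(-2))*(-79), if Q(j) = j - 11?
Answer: 1975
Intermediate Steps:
Q(j) = -11 + j
(-12 + Q(-2))*(-79) = (-12 + (-11 - 2))*(-79) = (-12 - 13)*(-79) = -25*(-79) = 1975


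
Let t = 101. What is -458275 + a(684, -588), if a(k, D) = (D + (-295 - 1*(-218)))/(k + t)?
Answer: -71949308/157 ≈ -4.5828e+5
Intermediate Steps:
a(k, D) = (-77 + D)/(101 + k) (a(k, D) = (D + (-295 - 1*(-218)))/(k + 101) = (D + (-295 + 218))/(101 + k) = (D - 77)/(101 + k) = (-77 + D)/(101 + k))
-458275 + a(684, -588) = -458275 + (-77 - 588)/(101 + 684) = -458275 - 665/785 = -458275 + (1/785)*(-665) = -458275 - 133/157 = -71949308/157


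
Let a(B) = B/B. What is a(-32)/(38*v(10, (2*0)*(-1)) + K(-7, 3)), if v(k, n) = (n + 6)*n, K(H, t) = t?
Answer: 1/3 ≈ 0.33333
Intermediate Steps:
v(k, n) = n*(6 + n) (v(k, n) = (6 + n)*n = n*(6 + n))
a(B) = 1
a(-32)/(38*v(10, (2*0)*(-1)) + K(-7, 3)) = 1/(38*(((2*0)*(-1))*(6 + (2*0)*(-1))) + 3) = 1/(38*((0*(-1))*(6 + 0*(-1))) + 3) = 1/(38*(0*(6 + 0)) + 3) = 1/(38*(0*6) + 3) = 1/(38*0 + 3) = 1/(0 + 3) = 1/3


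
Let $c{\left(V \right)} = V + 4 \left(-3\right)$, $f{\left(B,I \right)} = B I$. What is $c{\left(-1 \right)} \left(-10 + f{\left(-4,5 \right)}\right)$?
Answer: $390$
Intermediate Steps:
$c{\left(V \right)} = -12 + V$ ($c{\left(V \right)} = V - 12 = -12 + V$)
$c{\left(-1 \right)} \left(-10 + f{\left(-4,5 \right)}\right) = \left(-12 - 1\right) \left(-10 - 20\right) = - 13 \left(-10 - 20\right) = \left(-13\right) \left(-30\right) = 390$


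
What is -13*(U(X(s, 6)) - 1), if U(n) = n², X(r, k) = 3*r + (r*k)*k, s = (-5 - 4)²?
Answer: -129730640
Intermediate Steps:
s = 81 (s = (-9)² = 81)
X(r, k) = 3*r + r*k² (X(r, k) = 3*r + (k*r)*k = 3*r + r*k²)
-13*(U(X(s, 6)) - 1) = -13*((81*(3 + 6²))² - 1) = -13*((81*(3 + 36))² - 1) = -13*((81*39)² - 1) = -13*(3159² - 1) = -13*(9979281 - 1) = -13*9979280 = -129730640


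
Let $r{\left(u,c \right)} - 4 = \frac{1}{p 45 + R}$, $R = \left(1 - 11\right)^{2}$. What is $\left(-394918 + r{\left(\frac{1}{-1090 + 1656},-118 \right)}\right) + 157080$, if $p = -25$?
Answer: $- \frac{243779851}{1025} \approx -2.3783 \cdot 10^{5}$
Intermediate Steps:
$R = 100$ ($R = \left(-10\right)^{2} = 100$)
$r{\left(u,c \right)} = \frac{4099}{1025}$ ($r{\left(u,c \right)} = 4 + \frac{1}{\left(-25\right) 45 + 100} = 4 + \frac{1}{-1125 + 100} = 4 + \frac{1}{-1025} = 4 - \frac{1}{1025} = \frac{4099}{1025}$)
$\left(-394918 + r{\left(\frac{1}{-1090 + 1656},-118 \right)}\right) + 157080 = \left(-394918 + \frac{4099}{1025}\right) + 157080 = - \frac{404786851}{1025} + 157080 = - \frac{243779851}{1025}$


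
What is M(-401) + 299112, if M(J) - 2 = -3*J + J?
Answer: 299916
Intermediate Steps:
M(J) = 2 - 2*J (M(J) = 2 + (-3*J + J) = 2 - 2*J)
M(-401) + 299112 = (2 - 2*(-401)) + 299112 = (2 + 802) + 299112 = 804 + 299112 = 299916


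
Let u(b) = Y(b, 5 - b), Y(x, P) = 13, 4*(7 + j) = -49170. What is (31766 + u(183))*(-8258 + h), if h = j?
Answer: -1306593585/2 ≈ -6.5330e+8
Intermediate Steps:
j = -24599/2 (j = -7 + (¼)*(-49170) = -7 - 24585/2 = -24599/2 ≈ -12300.)
h = -24599/2 ≈ -12300.
u(b) = 13
(31766 + u(183))*(-8258 + h) = (31766 + 13)*(-8258 - 24599/2) = 31779*(-41115/2) = -1306593585/2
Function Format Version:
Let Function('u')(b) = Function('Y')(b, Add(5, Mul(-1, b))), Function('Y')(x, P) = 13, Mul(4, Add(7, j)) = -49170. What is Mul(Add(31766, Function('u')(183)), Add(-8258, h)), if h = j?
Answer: Rational(-1306593585, 2) ≈ -6.5330e+8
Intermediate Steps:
j = Rational(-24599, 2) (j = Add(-7, Mul(Rational(1, 4), -49170)) = Add(-7, Rational(-24585, 2)) = Rational(-24599, 2) ≈ -12300.)
h = Rational(-24599, 2) ≈ -12300.
Function('u')(b) = 13
Mul(Add(31766, Function('u')(183)), Add(-8258, h)) = Mul(Add(31766, 13), Add(-8258, Rational(-24599, 2))) = Mul(31779, Rational(-41115, 2)) = Rational(-1306593585, 2)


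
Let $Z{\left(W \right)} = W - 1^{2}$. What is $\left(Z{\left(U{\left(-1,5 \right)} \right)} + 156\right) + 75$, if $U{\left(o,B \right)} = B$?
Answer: $235$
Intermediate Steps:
$Z{\left(W \right)} = -1 + W$ ($Z{\left(W \right)} = W - 1 = -1 + W$)
$\left(Z{\left(U{\left(-1,5 \right)} \right)} + 156\right) + 75 = \left(\left(-1 + 5\right) + 156\right) + 75 = \left(4 + 156\right) + 75 = 160 + 75 = 235$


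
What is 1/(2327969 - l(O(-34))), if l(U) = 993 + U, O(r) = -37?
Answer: 1/2327013 ≈ 4.2974e-7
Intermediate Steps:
1/(2327969 - l(O(-34))) = 1/(2327969 - (993 - 37)) = 1/(2327969 - 1*956) = 1/(2327969 - 956) = 1/2327013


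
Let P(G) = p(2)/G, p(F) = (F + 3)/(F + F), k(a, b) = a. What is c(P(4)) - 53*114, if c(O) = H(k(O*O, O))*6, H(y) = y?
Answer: -773301/128 ≈ -6041.4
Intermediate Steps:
p(F) = (3 + F)/(2*F) (p(F) = (3 + F)/((2*F)) = (3 + F)*(1/(2*F)) = (3 + F)/(2*F))
P(G) = 5/(4*G) (P(G) = ((½)*(3 + 2)/2)/G = ((½)*(½)*5)/G = 5/(4*G))
c(O) = 6*O² (c(O) = (O*O)*6 = O²*6 = 6*O²)
c(P(4)) - 53*114 = 6*((5/4)/4)² - 53*114 = 6*((5/4)*(¼))² - 6042 = 6*(5/16)² - 6042 = 6*(25/256) - 6042 = 75/128 - 6042 = -773301/128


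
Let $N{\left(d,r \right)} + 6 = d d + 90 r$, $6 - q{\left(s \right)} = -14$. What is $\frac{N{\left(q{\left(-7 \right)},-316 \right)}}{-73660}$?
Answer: $\frac{14023}{36830} \approx 0.38075$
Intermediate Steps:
$q{\left(s \right)} = 20$ ($q{\left(s \right)} = 6 - -14 = 6 + 14 = 20$)
$N{\left(d,r \right)} = -6 + d^{2} + 90 r$ ($N{\left(d,r \right)} = -6 + \left(d d + 90 r\right) = -6 + \left(d^{2} + 90 r\right) = -6 + d^{2} + 90 r$)
$\frac{N{\left(q{\left(-7 \right)},-316 \right)}}{-73660} = \frac{-6 + 20^{2} + 90 \left(-316\right)}{-73660} = \left(-6 + 400 - 28440\right) \left(- \frac{1}{73660}\right) = \left(-28046\right) \left(- \frac{1}{73660}\right) = \frac{14023}{36830}$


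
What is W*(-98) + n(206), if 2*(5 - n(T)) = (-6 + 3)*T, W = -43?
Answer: 4528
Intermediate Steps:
n(T) = 5 + 3*T/2 (n(T) = 5 - (-6 + 3)*T/2 = 5 - (-3)*T/2 = 5 + 3*T/2)
W*(-98) + n(206) = -43*(-98) + (5 + (3/2)*206) = 4214 + (5 + 309) = 4214 + 314 = 4528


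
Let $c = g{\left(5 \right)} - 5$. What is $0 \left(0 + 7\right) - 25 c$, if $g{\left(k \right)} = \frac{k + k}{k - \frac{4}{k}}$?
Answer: $\frac{1375}{21} \approx 65.476$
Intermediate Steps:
$g{\left(k \right)} = \frac{2 k}{k - \frac{4}{k}}$
$c = - \frac{55}{21}$ ($c = \frac{2 \cdot 5^{2}}{-4 + 5^{2}} - 5 = 2 \cdot 25 \frac{1}{-4 + 25} - 5 = 2 \cdot 25 \cdot \frac{1}{21} - 5 = \frac{50}{21} - 5 = - \frac{55}{21} \approx -2.619$)
$0 \left(0 + 7\right) - 25 c = 0 \left(0 + 7\right) - - \frac{1375}{21} = 0 \cdot 7 + \frac{1375}{21} = 0 + \frac{1375}{21} = \frac{1375}{21}$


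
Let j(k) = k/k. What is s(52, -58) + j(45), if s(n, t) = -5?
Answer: -4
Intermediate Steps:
j(k) = 1
s(52, -58) + j(45) = -5 + 1 = -4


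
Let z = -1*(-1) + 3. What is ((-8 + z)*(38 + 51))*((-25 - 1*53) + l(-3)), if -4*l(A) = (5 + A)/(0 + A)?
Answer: 83126/3 ≈ 27709.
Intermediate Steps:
z = 4 (z = 1 + 3 = 4)
l(A) = -(5 + A)/(4*A) (l(A) = -(5 + A)/(4*(0 + A)) = -(5 + A)/(4*A))
((-8 + z)*(38 + 51))*((-25 - 1*53) + l(-3)) = ((-8 + 4)*(38 + 51))*((-25 - 1*53) + (1/4)*(-5 - 1*(-3))/(-3)) = (-4*89)*((-25 - 53) + (1/4)*(-1/3)*(-5 + 3)) = -356*(-78 + (1/4)*(-1/3)*(-2)) = -356*(-78 + 1/6) = -356*(-467/6) = 83126/3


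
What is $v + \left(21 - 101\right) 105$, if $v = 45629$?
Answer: $37229$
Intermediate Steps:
$v + \left(21 - 101\right) 105 = 45629 + \left(21 - 101\right) 105 = 45629 - 8400 = 37229$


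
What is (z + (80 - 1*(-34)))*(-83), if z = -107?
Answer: -581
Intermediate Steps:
(z + (80 - 1*(-34)))*(-83) = (-107 + (80 - 1*(-34)))*(-83) = (-107 + (80 + 34))*(-83) = (-107 + 114)*(-83) = 7*(-83) = -581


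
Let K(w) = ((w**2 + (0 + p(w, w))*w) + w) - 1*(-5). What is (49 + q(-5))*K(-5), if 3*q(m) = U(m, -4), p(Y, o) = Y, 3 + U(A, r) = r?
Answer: 7000/3 ≈ 2333.3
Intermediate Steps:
U(A, r) = -3 + r
q(m) = -7/3 (q(m) = (-3 - 4)/3 = (1/3)*(-7) = -7/3)
K(w) = 5 + w + 2*w**2 (K(w) = ((w**2 + (0 + w)*w) + w) - 1*(-5) = ((w**2 + w*w) + w) + 5 = ((w**2 + w**2) + w) + 5 = (2*w**2 + w) + 5 = (w + 2*w**2) + 5 = 5 + w + 2*w**2)
(49 + q(-5))*K(-5) = (49 - 7/3)*(5 - 5 + 2*(-5)**2) = 140*(5 - 5 + 2*25)/3 = 140*(5 - 5 + 50)/3 = (140/3)*50 = 7000/3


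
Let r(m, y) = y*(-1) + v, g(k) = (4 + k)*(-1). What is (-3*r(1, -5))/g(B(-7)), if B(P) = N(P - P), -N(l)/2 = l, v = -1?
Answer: 3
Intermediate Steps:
N(l) = -2*l
B(P) = 0 (B(P) = -2*(P - P) = -2*0 = 0)
g(k) = -4 - k
r(m, y) = -1 - y (r(m, y) = y*(-1) - 1 = -y - 1 = -1 - y)
(-3*r(1, -5))/g(B(-7)) = (-3*(-1 - 1*(-5)))/(-4 - 1*0) = (-3*(-1 + 5))/(-4 + 0) = -3*4/(-4) = -12*(-1/4) = 3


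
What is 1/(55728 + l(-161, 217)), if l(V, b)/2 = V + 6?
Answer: 1/55418 ≈ 1.8045e-5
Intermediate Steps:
l(V, b) = 12 + 2*V (l(V, b) = 2*(V + 6) = 2*(6 + V) = 12 + 2*V)
1/(55728 + l(-161, 217)) = 1/(55728 + (12 + 2*(-161))) = 1/(55728 + (12 - 322)) = 1/(55728 - 310) = 1/55418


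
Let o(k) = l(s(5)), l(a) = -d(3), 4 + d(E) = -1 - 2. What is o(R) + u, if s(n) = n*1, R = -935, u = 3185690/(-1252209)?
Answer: 5579773/1252209 ≈ 4.4559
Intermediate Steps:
d(E) = -7 (d(E) = -4 + (-1 - 2) = -4 - 3 = -7)
u = -3185690/1252209 (u = 3185690*(-1/1252209) = -3185690/1252209 ≈ -2.5441)
s(n) = n
l(a) = 7 (l(a) = -1*(-7) = 7)
o(k) = 7
o(R) + u = 7 - 3185690/1252209 = 5579773/1252209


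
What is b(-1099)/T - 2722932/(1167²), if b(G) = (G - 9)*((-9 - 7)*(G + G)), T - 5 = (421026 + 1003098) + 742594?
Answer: -6551933586428/327870691083 ≈ -19.983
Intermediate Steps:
T = 2166723 (T = 5 + ((421026 + 1003098) + 742594) = 5 + (1424124 + 742594) = 5 + 2166718 = 2166723)
b(G) = -32*G*(-9 + G) (b(G) = (-9 + G)*(-32*G) = -32*G*(-9 + G))
b(-1099)/T - 2722932/(1167²) = (32*(-1099)*(9 - 1*(-1099)))/2166723 - 2722932/(1167²) = (32*(-1099)*(9 + 1099))*(1/2166723) - 2722932/1361889 = (32*(-1099)*1108)*(1/2166723) - 2722932*1/1361889 = -38966144*1/2166723 - 302548/151321 = -38966144/2166723 - 302548/151321 = -6551933586428/327870691083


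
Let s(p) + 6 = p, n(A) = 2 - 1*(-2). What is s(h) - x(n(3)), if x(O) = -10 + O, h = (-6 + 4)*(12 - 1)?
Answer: -22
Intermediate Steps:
n(A) = 4 (n(A) = 2 + 2 = 4)
h = -22 (h = -2*11 = -22)
s(p) = -6 + p
s(h) - x(n(3)) = (-6 - 22) - (-10 + 4) = -28 - 1*(-6) = -28 + 6 = -22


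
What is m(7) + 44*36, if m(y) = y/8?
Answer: 12679/8 ≈ 1584.9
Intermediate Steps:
m(y) = y/8 (m(y) = y*(⅛) = y/8)
m(7) + 44*36 = (⅛)*7 + 44*36 = 7/8 + 1584 = 12679/8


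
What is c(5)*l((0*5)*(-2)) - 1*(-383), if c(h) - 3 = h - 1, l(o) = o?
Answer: 383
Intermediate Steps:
c(h) = 2 + h (c(h) = 3 + (h - 1) = 3 + (-1 + h) = 2 + h)
c(5)*l((0*5)*(-2)) - 1*(-383) = (2 + 5)*((0*5)*(-2)) - 1*(-383) = 7*(0*(-2)) + 383 = 7*0 + 383 = 0 + 383 = 383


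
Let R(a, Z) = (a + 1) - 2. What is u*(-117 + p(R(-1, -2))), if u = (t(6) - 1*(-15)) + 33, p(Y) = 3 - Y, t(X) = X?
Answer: -6048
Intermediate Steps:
R(a, Z) = -1 + a (R(a, Z) = (1 + a) - 2 = -1 + a)
u = 54 (u = (6 - 1*(-15)) + 33 = (6 + 15) + 33 = 21 + 33 = 54)
u*(-117 + p(R(-1, -2))) = 54*(-117 + (3 - (-1 - 1))) = 54*(-117 + (3 - 1*(-2))) = 54*(-117 + (3 + 2)) = 54*(-117 + 5) = 54*(-112) = -6048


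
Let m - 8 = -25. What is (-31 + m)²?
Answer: 2304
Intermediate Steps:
m = -17 (m = 8 - 25 = -17)
(-31 + m)² = (-31 - 17)² = (-48)² = 2304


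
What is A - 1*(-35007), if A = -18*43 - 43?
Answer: 34190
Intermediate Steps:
A = -817 (A = -774 - 43 = -817)
A - 1*(-35007) = -817 - 1*(-35007) = -817 + 35007 = 34190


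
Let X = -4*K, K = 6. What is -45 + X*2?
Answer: -93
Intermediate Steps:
X = -24 (X = -4*6 = -24)
-45 + X*2 = -45 - 24*2 = -45 - 48 = -93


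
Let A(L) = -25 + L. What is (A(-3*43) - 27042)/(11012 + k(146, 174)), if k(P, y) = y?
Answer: -13598/5593 ≈ -2.4313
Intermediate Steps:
(A(-3*43) - 27042)/(11012 + k(146, 174)) = ((-25 - 3*43) - 27042)/(11012 + 174) = ((-25 - 129) - 27042)/11186 = (-154 - 27042)*(1/11186) = -27196*1/11186 = -13598/5593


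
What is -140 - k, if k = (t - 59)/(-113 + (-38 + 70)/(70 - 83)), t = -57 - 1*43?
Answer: -212207/1501 ≈ -141.38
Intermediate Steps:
t = -100 (t = -57 - 43 = -100)
k = 2067/1501 (k = (-100 - 59)/(-113 + (-38 + 70)/(70 - 83)) = -159/(-113 + 32/(-13)) = -159/(-113 + 32*(-1/13)) = -159/(-113 - 32/13) = -159/(-1501/13) = -159*(-13/1501) = 2067/1501 ≈ 1.3771)
-140 - k = -140 - 1*2067/1501 = -140 - 2067/1501 = -212207/1501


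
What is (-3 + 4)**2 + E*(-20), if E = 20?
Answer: -399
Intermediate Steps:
(-3 + 4)**2 + E*(-20) = (-3 + 4)**2 + 20*(-20) = 1**2 - 400 = 1 - 400 = -399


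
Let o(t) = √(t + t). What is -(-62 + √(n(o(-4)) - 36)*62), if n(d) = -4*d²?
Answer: 62 - 124*I ≈ 62.0 - 124.0*I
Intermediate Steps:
o(t) = √2*√t (o(t) = √(2*t) = √2*√t)
-(-62 + √(n(o(-4)) - 36)*62) = -(-62 + √(-4*(√2*√(-4))² - 36)*62) = -(-62 + √(-4*(√2*(2*I))² - 36)*62) = -(-62 + √(-4*(2*I*√2)² - 36)*62) = -(-62 + √(-4*(-8) - 36)*62) = -(-62 + √(32 - 36)*62) = -(-62 + √(-4)*62) = -(-62 + (2*I)*62) = -(-62 + 124*I) = 62 - 124*I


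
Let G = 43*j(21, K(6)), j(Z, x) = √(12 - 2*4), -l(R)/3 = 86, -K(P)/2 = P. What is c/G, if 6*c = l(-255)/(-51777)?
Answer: 1/103554 ≈ 9.6568e-6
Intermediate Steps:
K(P) = -2*P
l(R) = -258 (l(R) = -3*86 = -258)
j(Z, x) = 2 (j(Z, x) = √(12 - 8) = √4 = 2)
G = 86 (G = 43*2 = 86)
c = 43/51777 (c = (-258/(-51777))/6 = (-258*(-1/51777))/6 = (⅙)*(86/17259) = 43/51777 ≈ 0.00083048)
c/G = (43/51777)/86 = (43/51777)*(1/86) = 1/103554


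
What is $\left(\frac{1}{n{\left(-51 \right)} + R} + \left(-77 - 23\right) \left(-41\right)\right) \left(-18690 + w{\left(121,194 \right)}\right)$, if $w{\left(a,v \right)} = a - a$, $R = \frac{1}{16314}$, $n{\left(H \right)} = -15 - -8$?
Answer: $- \frac{8750497004340}{114197} \approx -7.6626 \cdot 10^{7}$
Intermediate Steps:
$n{\left(H \right)} = -7$ ($n{\left(H \right)} = -15 + 8 = -7$)
$R = \frac{1}{16314} \approx 6.1297 \cdot 10^{-5}$
$w{\left(a,v \right)} = 0$
$\left(\frac{1}{n{\left(-51 \right)} + R} + \left(-77 - 23\right) \left(-41\right)\right) \left(-18690 + w{\left(121,194 \right)}\right) = \left(\frac{1}{-7 + \frac{1}{16314}} + \left(-77 - 23\right) \left(-41\right)\right) \left(-18690 + 0\right) = \left(\frac{1}{- \frac{114197}{16314}} - -4100\right) \left(-18690\right) = \left(- \frac{16314}{114197} + 4100\right) \left(-18690\right) = \frac{468191386}{114197} \left(-18690\right) = - \frac{8750497004340}{114197}$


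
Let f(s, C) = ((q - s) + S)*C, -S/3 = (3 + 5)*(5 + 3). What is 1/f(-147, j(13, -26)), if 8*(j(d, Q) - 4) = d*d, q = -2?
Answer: -8/9447 ≈ -0.00084683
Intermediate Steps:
j(d, Q) = 4 + d²/8 (j(d, Q) = 4 + (d*d)/8 = 4 + d²/8)
S = -192 (S = -3*(3 + 5)*(5 + 3) = -24*8 = -3*64 = -192)
f(s, C) = C*(-194 - s) (f(s, C) = ((-2 - s) - 192)*C = (-194 - s)*C = C*(-194 - s))
1/f(-147, j(13, -26)) = 1/(-(4 + (⅛)*13²)*(194 - 147)) = 1/(-1*(4 + (⅛)*169)*47) = 1/(-1*(4 + 169/8)*47) = 1/(-1*201/8*47) = 1/(-9447/8) = -8/9447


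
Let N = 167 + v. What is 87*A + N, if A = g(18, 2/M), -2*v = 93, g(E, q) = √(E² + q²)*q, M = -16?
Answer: 241/2 - 87*√20737/64 ≈ -75.255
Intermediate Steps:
g(E, q) = q*√(E² + q²)
v = -93/2 (v = -½*93 = -93/2 ≈ -46.500)
A = -√20737/64 (A = (2/(-16))*√(18² + (2/(-16))²) = (2*(-1/16))*√(324 + (2*(-1/16))²) = -√(324 + (-⅛)²)/8 = -√(324 + 1/64)/8 = -√20737/64 ≈ -2.2501)
N = 241/2 (N = 167 - 93/2 = 241/2 ≈ 120.50)
87*A + N = 87*(-√20737/64) + 241/2 = -87*√20737/64 + 241/2 = 241/2 - 87*√20737/64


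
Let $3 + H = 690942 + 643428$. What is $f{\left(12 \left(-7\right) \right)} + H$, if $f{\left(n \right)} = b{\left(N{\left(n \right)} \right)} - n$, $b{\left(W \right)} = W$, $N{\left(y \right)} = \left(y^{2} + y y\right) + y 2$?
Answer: $1348395$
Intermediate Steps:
$N{\left(y \right)} = 2 y + 2 y^{2}$ ($N{\left(y \right)} = \left(y^{2} + y^{2}\right) + 2 y = 2 y^{2} + 2 y = 2 y + 2 y^{2}$)
$f{\left(n \right)} = - n + 2 n \left(1 + n\right)$ ($f{\left(n \right)} = 2 n \left(1 + n\right) - n = - n + 2 n \left(1 + n\right)$)
$H = 1334367$ ($H = -3 + \left(690942 + 643428\right) = -3 + 1334370 = 1334367$)
$f{\left(12 \left(-7\right) \right)} + H = 12 \left(-7\right) \left(1 + 2 \cdot 12 \left(-7\right)\right) + 1334367 = - 84 \left(1 + 2 \left(-84\right)\right) + 1334367 = - 84 \left(1 - 168\right) + 1334367 = \left(-84\right) \left(-167\right) + 1334367 = 14028 + 1334367 = 1348395$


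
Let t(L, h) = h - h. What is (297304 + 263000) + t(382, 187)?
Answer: 560304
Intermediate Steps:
t(L, h) = 0
(297304 + 263000) + t(382, 187) = (297304 + 263000) + 0 = 560304 + 0 = 560304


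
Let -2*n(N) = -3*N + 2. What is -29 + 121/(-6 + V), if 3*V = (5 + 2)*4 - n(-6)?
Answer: -217/20 ≈ -10.850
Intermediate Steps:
n(N) = -1 + 3*N/2 (n(N) = -(-3*N + 2)/2 = -(2 - 3*N)/2 = -1 + 3*N/2)
V = 38/3 (V = ((5 + 2)*4 - (-1 + (3/2)*(-6)))/3 = (7*4 - (-1 - 9))/3 = (28 - 1*(-10))/3 = (28 + 10)/3 = (⅓)*38 = 38/3 ≈ 12.667)
-29 + 121/(-6 + V) = -29 + 121/(-6 + 38/3) = -29 + 121/(20/3) = -29 + (3/20)*121 = -29 + 363/20 = -217/20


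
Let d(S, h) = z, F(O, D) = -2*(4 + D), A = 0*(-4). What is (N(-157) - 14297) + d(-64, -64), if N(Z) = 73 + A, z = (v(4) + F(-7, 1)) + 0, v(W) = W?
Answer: -14230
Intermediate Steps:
A = 0
F(O, D) = -8 - 2*D
z = -6 (z = (4 + (-8 - 2*1)) + 0 = (4 + (-8 - 2)) + 0 = (4 - 10) + 0 = -6 + 0 = -6)
N(Z) = 73 (N(Z) = 73 + 0 = 73)
d(S, h) = -6
(N(-157) - 14297) + d(-64, -64) = (73 - 14297) - 6 = -14224 - 6 = -14230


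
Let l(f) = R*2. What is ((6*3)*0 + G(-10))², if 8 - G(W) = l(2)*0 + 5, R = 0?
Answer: 9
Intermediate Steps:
l(f) = 0 (l(f) = 0*2 = 0)
G(W) = 3 (G(W) = 8 - (0*0 + 5) = 8 - (0 + 5) = 8 - 1*5 = 8 - 5 = 3)
((6*3)*0 + G(-10))² = ((6*3)*0 + 3)² = (18*0 + 3)² = (0 + 3)² = 3² = 9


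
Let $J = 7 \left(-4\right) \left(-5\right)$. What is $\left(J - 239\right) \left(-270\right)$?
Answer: $26730$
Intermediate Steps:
$J = 140$ ($J = \left(-28\right) \left(-5\right) = 140$)
$\left(J - 239\right) \left(-270\right) = \left(140 - 239\right) \left(-270\right) = \left(-99\right) \left(-270\right) = 26730$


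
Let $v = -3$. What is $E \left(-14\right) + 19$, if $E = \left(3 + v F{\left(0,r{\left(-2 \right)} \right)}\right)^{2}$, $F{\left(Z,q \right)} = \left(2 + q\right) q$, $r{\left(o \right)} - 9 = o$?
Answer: $-484325$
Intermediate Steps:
$r{\left(o \right)} = 9 + o$
$F{\left(Z,q \right)} = q \left(2 + q\right)$
$E = 34596$ ($E = \left(3 - 3 \left(9 - 2\right) \left(2 + \left(9 - 2\right)\right)\right)^{2} = \left(3 - 3 \cdot 7 \left(2 + 7\right)\right)^{2} = \left(3 - 3 \cdot 7 \cdot 9\right)^{2} = \left(3 - 189\right)^{2} = \left(-186\right)^{2} = 34596$)
$E \left(-14\right) + 19 = 34596 \left(-14\right) + 19 = -484344 + 19 = -484325$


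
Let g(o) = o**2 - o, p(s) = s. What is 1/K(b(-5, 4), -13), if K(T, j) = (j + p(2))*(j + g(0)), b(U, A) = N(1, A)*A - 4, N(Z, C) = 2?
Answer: 1/143 ≈ 0.0069930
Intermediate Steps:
b(U, A) = -4 + 2*A (b(U, A) = 2*A - 4 = -4 + 2*A)
K(T, j) = j*(2 + j) (K(T, j) = (j + 2)*(j + 0*(-1 + 0)) = (2 + j)*(j + 0*(-1)) = (2 + j)*(j + 0) = (2 + j)*j = j*(2 + j))
1/K(b(-5, 4), -13) = 1/(-13*(2 - 13)) = 1/(-13*(-11)) = 1/143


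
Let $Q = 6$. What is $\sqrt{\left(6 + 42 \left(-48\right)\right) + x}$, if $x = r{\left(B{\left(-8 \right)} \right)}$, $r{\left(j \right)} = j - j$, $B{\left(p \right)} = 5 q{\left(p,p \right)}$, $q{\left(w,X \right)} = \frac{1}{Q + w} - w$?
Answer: $i \sqrt{2010} \approx 44.833 i$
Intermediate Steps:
$q{\left(w,X \right)} = \frac{1}{6 + w} - w$
$B{\left(p \right)} = \frac{5 \left(1 - p^{2} - 6 p\right)}{6 + p}$ ($B{\left(p \right)} = 5 \frac{1 - p^{2} - 6 p}{6 + p} = \frac{5 \left(1 - p^{2} - 6 p\right)}{6 + p}$)
$r{\left(j \right)} = 0$
$x = 0$
$\sqrt{\left(6 + 42 \left(-48\right)\right) + x} = \sqrt{\left(6 + 42 \left(-48\right)\right) + 0} = \sqrt{\left(6 - 2016\right) + 0} = \sqrt{-2010 + 0} = \sqrt{-2010} = i \sqrt{2010}$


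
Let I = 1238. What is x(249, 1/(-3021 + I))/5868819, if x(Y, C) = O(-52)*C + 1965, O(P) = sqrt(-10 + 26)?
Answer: 3503591/10464104277 ≈ 0.00033482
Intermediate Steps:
O(P) = 4 (O(P) = sqrt(16) = 4)
x(Y, C) = 1965 + 4*C (x(Y, C) = 4*C + 1965 = 1965 + 4*C)
x(249, 1/(-3021 + I))/5868819 = (1965 + 4/(-3021 + 1238))/5868819 = (1965 + 4/(-1783))*(1/5868819) = (1965 + 4*(-1/1783))*(1/5868819) = (1965 - 4/1783)*(1/5868819) = (3503591/1783)*(1/5868819) = 3503591/10464104277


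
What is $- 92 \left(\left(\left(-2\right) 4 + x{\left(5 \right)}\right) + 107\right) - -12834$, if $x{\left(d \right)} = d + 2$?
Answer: $3082$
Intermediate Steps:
$x{\left(d \right)} = 2 + d$
$- 92 \left(\left(\left(-2\right) 4 + x{\left(5 \right)}\right) + 107\right) - -12834 = - 92 \left(\left(\left(-2\right) 4 + \left(2 + 5\right)\right) + 107\right) - -12834 = - 92 \left(\left(-8 + 7\right) + 107\right) + 12834 = - 92 \left(-1 + 107\right) + 12834 = \left(-92\right) 106 + 12834 = -9752 + 12834 = 3082$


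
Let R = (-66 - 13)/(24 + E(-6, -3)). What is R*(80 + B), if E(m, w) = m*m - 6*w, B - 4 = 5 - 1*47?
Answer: -553/13 ≈ -42.538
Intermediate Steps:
B = -38 (B = 4 + (5 - 1*47) = 4 + (5 - 47) = 4 - 42 = -38)
E(m, w) = m² - 6*w
R = -79/78 (R = (-66 - 13)/(24 + ((-6)² - 6*(-3))) = -79/(24 + (36 + 18)) = -79/(24 + 54) = -79/78 ≈ -1.0128)
R*(80 + B) = -79*(80 - 38)/78 = -79/78*42 = -553/13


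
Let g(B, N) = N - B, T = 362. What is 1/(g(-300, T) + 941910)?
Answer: 1/942572 ≈ 1.0609e-6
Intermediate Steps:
1/(g(-300, T) + 941910) = 1/((362 - 1*(-300)) + 941910) = 1/((362 + 300) + 941910) = 1/(662 + 941910) = 1/942572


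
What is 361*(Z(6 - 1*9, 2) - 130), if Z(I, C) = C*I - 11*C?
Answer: -57038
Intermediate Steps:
Z(I, C) = -11*C + C*I
361*(Z(6 - 1*9, 2) - 130) = 361*(2*(-11 + (6 - 1*9)) - 130) = 361*(2*(-11 + (6 - 9)) - 130) = 361*(2*(-11 - 3) - 130) = 361*(2*(-14) - 130) = 361*(-28 - 130) = 361*(-158) = -57038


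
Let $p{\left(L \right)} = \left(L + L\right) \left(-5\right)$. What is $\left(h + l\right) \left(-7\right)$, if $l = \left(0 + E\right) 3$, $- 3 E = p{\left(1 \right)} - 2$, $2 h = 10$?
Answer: $-119$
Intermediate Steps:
$h = 5$ ($h = \frac{1}{2} \cdot 10 = 5$)
$p{\left(L \right)} = - 10 L$ ($p{\left(L \right)} = 2 L \left(-5\right) = - 10 L$)
$E = 4$ ($E = - \frac{\left(-10\right) 1 - 2}{3} = - \frac{-10 - 2}{3} = \left(- \frac{1}{3}\right) \left(-12\right) = 4$)
$l = 12$ ($l = \left(0 + 4\right) 3 = 4 \cdot 3 = 12$)
$\left(h + l\right) \left(-7\right) = \left(5 + 12\right) \left(-7\right) = 17 \left(-7\right) = -119$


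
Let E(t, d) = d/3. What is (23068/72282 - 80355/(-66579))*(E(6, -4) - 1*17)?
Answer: -67320591085/2406231639 ≈ -27.978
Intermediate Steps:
E(t, d) = d/3 (E(t, d) = d*(⅓) = d/3)
(23068/72282 - 80355/(-66579))*(E(6, -4) - 1*17) = (23068/72282 - 80355/(-66579))*((⅓)*(-4) - 1*17) = (23068*(1/72282) - 80355*(-1/66579))*(-4/3 - 17) = (11534/36141 + 26785/22193)*(-55/3) = (1224010747/802077213)*(-55/3) = -67320591085/2406231639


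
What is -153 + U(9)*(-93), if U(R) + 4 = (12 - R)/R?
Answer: 188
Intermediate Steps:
U(R) = -4 + (12 - R)/R
-153 + U(9)*(-93) = -153 + (-5 + 12/9)*(-93) = -153 + (-5 + 12*(⅑))*(-93) = -153 + (-5 + 4/3)*(-93) = -153 - 11/3*(-93) = -153 + 341 = 188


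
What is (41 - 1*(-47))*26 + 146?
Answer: 2434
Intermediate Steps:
(41 - 1*(-47))*26 + 146 = (41 + 47)*26 + 146 = 88*26 + 146 = 2288 + 146 = 2434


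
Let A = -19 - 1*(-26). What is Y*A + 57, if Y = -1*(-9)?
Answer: 120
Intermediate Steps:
A = 7 (A = -19 + 26 = 7)
Y = 9
Y*A + 57 = 9*7 + 57 = 63 + 57 = 120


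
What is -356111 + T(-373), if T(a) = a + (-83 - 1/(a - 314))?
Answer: -244961528/687 ≈ -3.5657e+5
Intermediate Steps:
T(a) = -83 + a - 1/(-314 + a) (T(a) = a + (-83 - 1/(-314 + a)) = -83 + a - 1/(-314 + a))
-356111 + T(-373) = -356111 + (26061 + (-373)² - 397*(-373))/(-314 - 373) = -356111 + (26061 + 139129 + 148081)/(-687) = -356111 - 1/687*313271 = -356111 - 313271/687 = -244961528/687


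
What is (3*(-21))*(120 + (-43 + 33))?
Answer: -6930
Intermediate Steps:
(3*(-21))*(120 + (-43 + 33)) = -63*(120 - 10) = -63*110 = -6930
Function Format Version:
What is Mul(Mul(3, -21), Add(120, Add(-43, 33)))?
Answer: -6930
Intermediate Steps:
Mul(Mul(3, -21), Add(120, Add(-43, 33))) = Mul(-63, Add(120, -10)) = Mul(-63, 110) = -6930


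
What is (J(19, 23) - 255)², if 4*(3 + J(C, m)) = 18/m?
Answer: 140635881/2116 ≈ 66463.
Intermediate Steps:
J(C, m) = -3 + 9/(2*m) (J(C, m) = -3 + (18/m)/4 = -3 + 9/(2*m))
(J(19, 23) - 255)² = ((-3 + (9/2)/23) - 255)² = ((-3 + (9/2)*(1/23)) - 255)² = ((-3 + 9/46) - 255)² = (-129/46 - 255)² = (-11859/46)² = 140635881/2116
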